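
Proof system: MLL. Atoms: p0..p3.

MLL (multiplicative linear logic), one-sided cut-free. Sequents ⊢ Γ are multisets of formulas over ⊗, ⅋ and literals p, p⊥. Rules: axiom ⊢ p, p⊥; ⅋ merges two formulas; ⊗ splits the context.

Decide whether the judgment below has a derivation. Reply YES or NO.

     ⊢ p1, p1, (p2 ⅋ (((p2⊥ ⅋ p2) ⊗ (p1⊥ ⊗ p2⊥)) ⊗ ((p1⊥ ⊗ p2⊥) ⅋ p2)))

Derivation trace:
[⅋]  ⊢ p1, p1, (p2 ⅋ (((p2⊥ ⅋ p2) ⊗ (p1⊥ ⊗ p2⊥)) ⊗ ((p1⊥ ⊗ p2⊥) ⅋ p2)))
  [⊗]  ⊢ p1, p2, p1, (((p2⊥ ⅋ p2) ⊗ (p1⊥ ⊗ p2⊥)) ⊗ ((p1⊥ ⊗ p2⊥) ⅋ p2))
    [⊗]  ⊢ p1, p2, ((p2⊥ ⅋ p2) ⊗ (p1⊥ ⊗ p2⊥))
      [⅋]  ⊢ (p2⊥ ⅋ p2)
        [Ax]  ⊢ p2, p2⊥
      [⊗]  ⊢ p1, p2, (p1⊥ ⊗ p2⊥)
        [Ax]  ⊢ p1, p1⊥
        [Ax]  ⊢ p2, p2⊥
    [⅋]  ⊢ p1, ((p1⊥ ⊗ p2⊥) ⅋ p2)
      [⊗]  ⊢ p1, p2, (p1⊥ ⊗ p2⊥)
        [Ax]  ⊢ p1, p1⊥
        [Ax]  ⊢ p2, p2⊥

Result: YES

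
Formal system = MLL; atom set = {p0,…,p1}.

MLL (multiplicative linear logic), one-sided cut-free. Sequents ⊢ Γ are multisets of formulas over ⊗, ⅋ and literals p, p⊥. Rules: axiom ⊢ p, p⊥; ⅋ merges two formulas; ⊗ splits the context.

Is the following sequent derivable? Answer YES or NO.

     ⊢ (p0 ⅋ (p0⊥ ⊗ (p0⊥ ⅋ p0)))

Proof tree:
[⅋]  ⊢ (p0 ⅋ (p0⊥ ⊗ (p0⊥ ⅋ p0)))
  [⊗]  ⊢ p0, (p0⊥ ⊗ (p0⊥ ⅋ p0))
    [Ax]  ⊢ p0, p0⊥
    [⅋]  ⊢ (p0⊥ ⅋ p0)
      [Ax]  ⊢ p0, p0⊥

Result: YES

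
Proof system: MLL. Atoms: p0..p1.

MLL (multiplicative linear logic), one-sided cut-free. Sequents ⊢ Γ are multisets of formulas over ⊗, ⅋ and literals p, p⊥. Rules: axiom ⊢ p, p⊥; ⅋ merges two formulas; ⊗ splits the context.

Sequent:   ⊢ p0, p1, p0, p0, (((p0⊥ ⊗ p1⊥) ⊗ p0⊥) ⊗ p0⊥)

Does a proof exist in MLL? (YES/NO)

Proof tree:
[⊗]  ⊢ p0, p1, p0, p0, (((p0⊥ ⊗ p1⊥) ⊗ p0⊥) ⊗ p0⊥)
  [⊗]  ⊢ p0, p1, p0, ((p0⊥ ⊗ p1⊥) ⊗ p0⊥)
    [⊗]  ⊢ p0, p1, (p0⊥ ⊗ p1⊥)
      [Ax]  ⊢ p0, p0⊥
      [Ax]  ⊢ p1, p1⊥
    [Ax]  ⊢ p0, p0⊥
  [Ax]  ⊢ p0, p0⊥

Result: YES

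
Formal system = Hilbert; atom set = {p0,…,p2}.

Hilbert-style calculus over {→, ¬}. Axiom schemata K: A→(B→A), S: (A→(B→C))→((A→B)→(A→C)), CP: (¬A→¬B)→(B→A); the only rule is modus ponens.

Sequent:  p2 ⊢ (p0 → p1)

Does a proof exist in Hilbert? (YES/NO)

Enumerate valuations to refute Γ ⊢ Δ:
  v=000: Γ:[p2=F] Δ:[(p0 → p1)=T] refutes=False
  v=001: Γ:[p2=T] Δ:[(p0 → p1)=T] refutes=False
  v=010: Γ:[p2=F] Δ:[(p0 → p1)=T] refutes=False
  v=011: Γ:[p2=T] Δ:[(p0 → p1)=T] refutes=False
  v=100: Γ:[p2=F] Δ:[(p0 → p1)=F] refutes=False
  v=101: Γ:[p2=T] Δ:[(p0 → p1)=F] refutes=True  ← countermodel

Result: NO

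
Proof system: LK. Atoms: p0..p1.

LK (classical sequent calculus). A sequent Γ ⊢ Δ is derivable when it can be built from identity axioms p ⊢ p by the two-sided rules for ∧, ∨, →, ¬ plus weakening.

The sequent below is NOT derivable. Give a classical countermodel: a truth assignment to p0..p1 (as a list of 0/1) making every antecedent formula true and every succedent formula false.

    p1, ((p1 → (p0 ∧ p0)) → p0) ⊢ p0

Search for a countermodel by truth-table:
  v=00: Γ:[p1=F, ((p1 → (p0 ∧ p0)) → p0)=F] Δ:[p0=F] refutes=False
  v=01: Γ:[p1=T, ((p1 → (p0 ∧ p0)) → p0)=T] Δ:[p0=F] refutes=True  ← countermodel

Result: [0, 1]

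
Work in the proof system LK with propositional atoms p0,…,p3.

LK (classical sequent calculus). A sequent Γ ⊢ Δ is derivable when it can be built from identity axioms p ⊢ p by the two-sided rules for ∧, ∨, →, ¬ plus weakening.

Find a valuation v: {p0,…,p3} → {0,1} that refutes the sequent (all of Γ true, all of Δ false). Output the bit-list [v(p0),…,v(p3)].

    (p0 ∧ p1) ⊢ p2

Enumerate valuations to refute Γ ⊢ Δ:
  v=0000: Γ:[(p0 ∧ p1)=F] Δ:[p2=F] refutes=False
  v=0001: Γ:[(p0 ∧ p1)=F] Δ:[p2=F] refutes=False
  v=0010: Γ:[(p0 ∧ p1)=F] Δ:[p2=T] refutes=False
  v=0011: Γ:[(p0 ∧ p1)=F] Δ:[p2=T] refutes=False
  v=0100: Γ:[(p0 ∧ p1)=F] Δ:[p2=F] refutes=False
  v=0101: Γ:[(p0 ∧ p1)=F] Δ:[p2=F] refutes=False
  v=0110: Γ:[(p0 ∧ p1)=F] Δ:[p2=T] refutes=False
  v=0111: Γ:[(p0 ∧ p1)=F] Δ:[p2=T] refutes=False
  v=1000: Γ:[(p0 ∧ p1)=F] Δ:[p2=F] refutes=False
  v=1001: Γ:[(p0 ∧ p1)=F] Δ:[p2=F] refutes=False
  v=1010: Γ:[(p0 ∧ p1)=F] Δ:[p2=T] refutes=False
  v=1011: Γ:[(p0 ∧ p1)=F] Δ:[p2=T] refutes=False
  v=1100: Γ:[(p0 ∧ p1)=T] Δ:[p2=F] refutes=True  ← countermodel

Result: [1, 1, 0, 0]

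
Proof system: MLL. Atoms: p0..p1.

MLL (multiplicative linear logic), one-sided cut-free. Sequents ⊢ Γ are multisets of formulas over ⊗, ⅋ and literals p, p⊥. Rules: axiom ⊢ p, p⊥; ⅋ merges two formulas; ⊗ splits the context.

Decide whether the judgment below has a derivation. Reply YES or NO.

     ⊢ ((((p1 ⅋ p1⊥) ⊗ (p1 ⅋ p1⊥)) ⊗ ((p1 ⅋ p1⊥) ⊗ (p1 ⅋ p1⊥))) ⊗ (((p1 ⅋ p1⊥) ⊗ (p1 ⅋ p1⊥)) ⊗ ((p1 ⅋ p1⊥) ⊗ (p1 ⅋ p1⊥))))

Derivation (root first):
[⊗]  ⊢ ((((p1 ⅋ p1⊥) ⊗ (p1 ⅋ p1⊥)) ⊗ ((p1 ⅋ p1⊥) ⊗ (p1 ⅋ p1⊥))) ⊗ (((p1 ⅋ p1⊥) ⊗ (p1 ⅋ p1⊥)) ⊗ ((p1 ⅋ p1⊥) ⊗ (p1 ⅋ p1⊥))))
  [⊗]  ⊢ (((p1 ⅋ p1⊥) ⊗ (p1 ⅋ p1⊥)) ⊗ ((p1 ⅋ p1⊥) ⊗ (p1 ⅋ p1⊥)))
    [⊗]  ⊢ ((p1 ⅋ p1⊥) ⊗ (p1 ⅋ p1⊥))
      [⅋]  ⊢ (p1 ⅋ p1⊥)
        [Ax]  ⊢ p1, p1⊥
      [⅋]  ⊢ (p1 ⅋ p1⊥)
        [Ax]  ⊢ p1, p1⊥
    [⊗]  ⊢ ((p1 ⅋ p1⊥) ⊗ (p1 ⅋ p1⊥))
      [⅋]  ⊢ (p1 ⅋ p1⊥)
        [Ax]  ⊢ p1, p1⊥
      [⅋]  ⊢ (p1 ⅋ p1⊥)
        [Ax]  ⊢ p1, p1⊥
  [⊗]  ⊢ (((p1 ⅋ p1⊥) ⊗ (p1 ⅋ p1⊥)) ⊗ ((p1 ⅋ p1⊥) ⊗ (p1 ⅋ p1⊥)))
    [⊗]  ⊢ ((p1 ⅋ p1⊥) ⊗ (p1 ⅋ p1⊥))
      [⅋]  ⊢ (p1 ⅋ p1⊥)
        [Ax]  ⊢ p1, p1⊥
      [⅋]  ⊢ (p1 ⅋ p1⊥)
        [Ax]  ⊢ p1, p1⊥
    [⊗]  ⊢ ((p1 ⅋ p1⊥) ⊗ (p1 ⅋ p1⊥))
      [⅋]  ⊢ (p1 ⅋ p1⊥)
        [Ax]  ⊢ p1, p1⊥
      [⅋]  ⊢ (p1 ⅋ p1⊥)
        [Ax]  ⊢ p1, p1⊥

Result: YES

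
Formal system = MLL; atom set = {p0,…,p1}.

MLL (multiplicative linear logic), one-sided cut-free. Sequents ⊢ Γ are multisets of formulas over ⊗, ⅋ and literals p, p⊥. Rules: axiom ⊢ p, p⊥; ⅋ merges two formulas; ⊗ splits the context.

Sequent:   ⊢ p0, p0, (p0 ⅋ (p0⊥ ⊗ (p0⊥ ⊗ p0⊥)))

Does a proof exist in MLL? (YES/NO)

Derivation (root first):
[⅋]  ⊢ p0, p0, (p0 ⅋ (p0⊥ ⊗ (p0⊥ ⊗ p0⊥)))
  [⊗]  ⊢ p0, p0, p0, (p0⊥ ⊗ (p0⊥ ⊗ p0⊥))
    [Ax]  ⊢ p0, p0⊥
    [⊗]  ⊢ p0, p0, (p0⊥ ⊗ p0⊥)
      [Ax]  ⊢ p0, p0⊥
      [Ax]  ⊢ p0, p0⊥

Result: YES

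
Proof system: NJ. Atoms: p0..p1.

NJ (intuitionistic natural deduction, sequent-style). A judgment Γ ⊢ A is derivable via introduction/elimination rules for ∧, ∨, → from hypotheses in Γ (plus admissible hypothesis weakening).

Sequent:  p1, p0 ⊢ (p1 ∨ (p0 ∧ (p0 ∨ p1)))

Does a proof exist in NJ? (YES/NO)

Proof tree:
[∨I₂] p1, p0 ⊢ (p1 ∨ (p0 ∧ (p0 ∨ p1)))
  [∧I] p1, p0 ⊢ (p0 ∧ (p0 ∨ p1))
    [Wk] p0, p1 ⊢ p0
      [Ax] p0 ⊢ p0
    [Wk] p0, p1 ⊢ (p0 ∨ p1)
      [∨I₁] p0 ⊢ (p0 ∨ p1)
        [Ax] p0 ⊢ p0

Result: YES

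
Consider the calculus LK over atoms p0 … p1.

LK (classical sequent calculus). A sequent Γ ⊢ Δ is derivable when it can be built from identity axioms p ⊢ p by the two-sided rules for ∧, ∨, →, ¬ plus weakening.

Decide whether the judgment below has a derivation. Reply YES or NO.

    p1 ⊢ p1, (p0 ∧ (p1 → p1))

Proof tree:
[∧R] p1 ⊢ p1, (p0 ∧ (p1 → p1))
  [WR] p1 ⊢ p1, p0
    [Ax] p1 ⊢ p1
  [→R]  ⊢ (p1 → p1)
    [Ax] p1 ⊢ p1

Result: YES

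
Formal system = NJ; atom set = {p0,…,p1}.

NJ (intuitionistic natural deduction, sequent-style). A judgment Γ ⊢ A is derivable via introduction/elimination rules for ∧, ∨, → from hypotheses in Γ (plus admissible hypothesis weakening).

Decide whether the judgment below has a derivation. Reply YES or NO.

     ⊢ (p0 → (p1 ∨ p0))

Proof tree:
[→I]  ⊢ (p0 → (p1 ∨ p0))
  [∨I₂] p0 ⊢ (p1 ∨ p0)
    [Ax] p0 ⊢ p0

Result: YES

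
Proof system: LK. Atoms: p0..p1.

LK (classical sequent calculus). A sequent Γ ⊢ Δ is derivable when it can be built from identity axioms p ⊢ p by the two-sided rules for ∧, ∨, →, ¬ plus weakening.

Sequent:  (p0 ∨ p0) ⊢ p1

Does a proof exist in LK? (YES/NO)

Enumerate valuations to refute Γ ⊢ Δ:
  v=00: Γ:[(p0 ∨ p0)=F] Δ:[p1=F] refutes=False
  v=01: Γ:[(p0 ∨ p0)=F] Δ:[p1=T] refutes=False
  v=10: Γ:[(p0 ∨ p0)=T] Δ:[p1=F] refutes=True  ← countermodel

Result: NO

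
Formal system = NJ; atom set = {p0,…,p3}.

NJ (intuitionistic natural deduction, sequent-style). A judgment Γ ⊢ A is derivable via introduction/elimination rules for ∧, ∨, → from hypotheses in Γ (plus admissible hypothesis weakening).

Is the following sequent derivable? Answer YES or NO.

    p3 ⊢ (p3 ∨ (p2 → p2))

Derivation trace:
[Wk] p3 ⊢ (p3 ∨ (p2 → p2))
  [∨I₂]  ⊢ (p3 ∨ (p2 → p2))
    [→I]  ⊢ (p2 → p2)
      [Ax] p2 ⊢ p2

Result: YES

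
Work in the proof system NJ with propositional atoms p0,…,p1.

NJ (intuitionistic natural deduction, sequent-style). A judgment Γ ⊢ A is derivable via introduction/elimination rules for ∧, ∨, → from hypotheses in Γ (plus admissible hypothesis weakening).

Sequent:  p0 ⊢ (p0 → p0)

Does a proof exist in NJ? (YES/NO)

Proof tree:
[→I] p0 ⊢ (p0 → p0)
  [Wk] p0, p0 ⊢ p0
    [Ax] p0 ⊢ p0

Result: YES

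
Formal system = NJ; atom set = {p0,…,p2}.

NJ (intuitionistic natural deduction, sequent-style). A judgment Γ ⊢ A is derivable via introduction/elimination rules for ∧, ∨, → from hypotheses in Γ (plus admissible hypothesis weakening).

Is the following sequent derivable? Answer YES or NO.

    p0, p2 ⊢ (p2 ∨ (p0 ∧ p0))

Derivation trace:
[∨I₂] p0, p2 ⊢ (p2 ∨ (p0 ∧ p0))
  [Wk] p0, p2 ⊢ (p0 ∧ p0)
    [∧I] p0 ⊢ (p0 ∧ p0)
      [Ax] p0 ⊢ p0
      [Ax] p0 ⊢ p0

Result: YES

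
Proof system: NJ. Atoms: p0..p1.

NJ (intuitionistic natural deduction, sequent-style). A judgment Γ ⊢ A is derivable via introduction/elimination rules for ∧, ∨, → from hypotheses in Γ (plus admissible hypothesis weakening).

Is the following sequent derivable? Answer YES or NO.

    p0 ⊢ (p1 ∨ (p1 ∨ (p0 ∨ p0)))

Derivation trace:
[∨I₂] p0 ⊢ (p1 ∨ (p1 ∨ (p0 ∨ p0)))
  [∨I₂] p0 ⊢ (p1 ∨ (p0 ∨ p0))
    [∨I₁] p0 ⊢ (p0 ∨ p0)
      [Ax] p0 ⊢ p0

Result: YES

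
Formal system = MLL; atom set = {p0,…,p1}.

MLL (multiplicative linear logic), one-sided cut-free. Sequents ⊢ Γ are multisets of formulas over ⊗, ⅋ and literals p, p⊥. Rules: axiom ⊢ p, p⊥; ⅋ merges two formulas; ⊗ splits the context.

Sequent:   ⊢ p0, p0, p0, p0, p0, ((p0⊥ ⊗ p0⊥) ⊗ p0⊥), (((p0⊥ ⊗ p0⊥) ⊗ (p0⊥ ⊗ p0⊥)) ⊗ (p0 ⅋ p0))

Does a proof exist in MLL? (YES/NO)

Derivation trace:
[⊗]  ⊢ p0, p0, p0, p0, p0, ((p0⊥ ⊗ p0⊥) ⊗ p0⊥), (((p0⊥ ⊗ p0⊥) ⊗ (p0⊥ ⊗ p0⊥)) ⊗ (p0 ⅋ p0))
  [⊗]  ⊢ p0, p0, p0, p0, ((p0⊥ ⊗ p0⊥) ⊗ (p0⊥ ⊗ p0⊥))
    [⊗]  ⊢ p0, p0, (p0⊥ ⊗ p0⊥)
      [Ax]  ⊢ p0, p0⊥
      [Ax]  ⊢ p0, p0⊥
    [⊗]  ⊢ p0, p0, (p0⊥ ⊗ p0⊥)
      [Ax]  ⊢ p0, p0⊥
      [Ax]  ⊢ p0, p0⊥
  [⅋]  ⊢ p0, ((p0⊥ ⊗ p0⊥) ⊗ p0⊥), (p0 ⅋ p0)
    [⊗]  ⊢ p0, p0, p0, ((p0⊥ ⊗ p0⊥) ⊗ p0⊥)
      [⊗]  ⊢ p0, p0, (p0⊥ ⊗ p0⊥)
        [Ax]  ⊢ p0, p0⊥
        [Ax]  ⊢ p0, p0⊥
      [Ax]  ⊢ p0, p0⊥

Result: YES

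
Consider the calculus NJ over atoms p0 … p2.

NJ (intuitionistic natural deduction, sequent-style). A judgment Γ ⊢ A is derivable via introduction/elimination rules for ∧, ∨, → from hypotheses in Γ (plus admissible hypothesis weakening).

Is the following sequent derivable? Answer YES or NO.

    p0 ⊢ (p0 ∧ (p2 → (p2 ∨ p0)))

Derivation trace:
[∧I] p0 ⊢ (p0 ∧ (p2 → (p2 ∨ p0)))
  [Ax] p0 ⊢ p0
  [→I]  ⊢ (p2 → (p2 ∨ p0))
    [∨I₁] p2 ⊢ (p2 ∨ p0)
      [Ax] p2 ⊢ p2

Result: YES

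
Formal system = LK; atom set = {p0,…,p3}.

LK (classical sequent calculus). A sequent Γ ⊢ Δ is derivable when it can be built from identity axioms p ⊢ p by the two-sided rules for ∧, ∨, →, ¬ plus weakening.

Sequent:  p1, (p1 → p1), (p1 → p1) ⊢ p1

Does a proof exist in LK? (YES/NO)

Derivation trace:
[→L] p1, (p1 → p1), (p1 → p1) ⊢ p1
  [→L] p1, (p1 → p1) ⊢ p1
    [WL] p1, p1 ⊢ p1
      [Ax] p1 ⊢ p1
    [WL] p1, p1 ⊢ p1
      [Ax] p1 ⊢ p1
  [Ax] p1 ⊢ p1

Result: YES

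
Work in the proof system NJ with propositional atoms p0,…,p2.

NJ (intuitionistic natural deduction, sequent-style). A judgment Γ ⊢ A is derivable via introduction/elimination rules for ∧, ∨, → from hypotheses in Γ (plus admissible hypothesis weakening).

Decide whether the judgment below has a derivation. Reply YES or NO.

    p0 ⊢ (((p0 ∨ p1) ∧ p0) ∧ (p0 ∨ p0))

Derivation (root first):
[∧I] p0 ⊢ (((p0 ∨ p1) ∧ p0) ∧ (p0 ∨ p0))
  [∧I] p0 ⊢ ((p0 ∨ p1) ∧ p0)
    [∨I₁] p0 ⊢ (p0 ∨ p1)
      [Ax] p0 ⊢ p0
    [Ax] p0 ⊢ p0
  [∨I₁] p0 ⊢ (p0 ∨ p0)
    [Ax] p0 ⊢ p0

Result: YES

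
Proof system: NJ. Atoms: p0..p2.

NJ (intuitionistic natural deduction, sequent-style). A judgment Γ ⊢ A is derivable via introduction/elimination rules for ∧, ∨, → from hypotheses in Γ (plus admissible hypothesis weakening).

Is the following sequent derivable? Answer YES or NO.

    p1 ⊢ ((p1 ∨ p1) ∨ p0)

Proof tree:
[∨I₁] p1 ⊢ ((p1 ∨ p1) ∨ p0)
  [∨I₁] p1 ⊢ (p1 ∨ p1)
    [Ax] p1 ⊢ p1

Result: YES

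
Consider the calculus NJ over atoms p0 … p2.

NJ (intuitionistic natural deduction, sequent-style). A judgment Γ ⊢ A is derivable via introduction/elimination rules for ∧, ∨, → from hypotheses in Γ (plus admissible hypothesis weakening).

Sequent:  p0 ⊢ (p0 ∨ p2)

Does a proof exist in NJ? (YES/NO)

Derivation trace:
[∨I₁] p0 ⊢ (p0 ∨ p2)
  [→E] p0 ⊢ p0
    [→I]  ⊢ (p0 → p0)
      [Ax] p0 ⊢ p0
    [Ax] p0 ⊢ p0

Result: YES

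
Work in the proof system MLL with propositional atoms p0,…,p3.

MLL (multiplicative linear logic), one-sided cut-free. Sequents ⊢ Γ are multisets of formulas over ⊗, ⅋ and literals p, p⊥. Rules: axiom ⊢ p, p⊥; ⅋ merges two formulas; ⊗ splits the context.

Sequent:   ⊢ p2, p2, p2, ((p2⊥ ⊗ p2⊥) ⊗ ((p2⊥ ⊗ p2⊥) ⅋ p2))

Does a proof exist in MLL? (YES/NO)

Derivation trace:
[⊗]  ⊢ p2, p2, p2, ((p2⊥ ⊗ p2⊥) ⊗ ((p2⊥ ⊗ p2⊥) ⅋ p2))
  [⊗]  ⊢ p2, p2, (p2⊥ ⊗ p2⊥)
    [Ax]  ⊢ p2, p2⊥
    [Ax]  ⊢ p2, p2⊥
  [⅋]  ⊢ p2, ((p2⊥ ⊗ p2⊥) ⅋ p2)
    [⊗]  ⊢ p2, p2, (p2⊥ ⊗ p2⊥)
      [Ax]  ⊢ p2, p2⊥
      [Ax]  ⊢ p2, p2⊥

Result: YES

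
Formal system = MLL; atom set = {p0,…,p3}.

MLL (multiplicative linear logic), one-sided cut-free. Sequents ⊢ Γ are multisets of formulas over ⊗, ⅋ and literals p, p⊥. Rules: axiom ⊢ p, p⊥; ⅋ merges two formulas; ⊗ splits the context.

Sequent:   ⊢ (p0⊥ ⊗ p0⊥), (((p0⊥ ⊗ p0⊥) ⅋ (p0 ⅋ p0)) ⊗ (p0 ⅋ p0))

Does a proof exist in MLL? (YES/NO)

Derivation (root first):
[⊗]  ⊢ (p0⊥ ⊗ p0⊥), (((p0⊥ ⊗ p0⊥) ⅋ (p0 ⅋ p0)) ⊗ (p0 ⅋ p0))
  [⅋]  ⊢ ((p0⊥ ⊗ p0⊥) ⅋ (p0 ⅋ p0))
    [⅋]  ⊢ (p0⊥ ⊗ p0⊥), (p0 ⅋ p0)
      [⊗]  ⊢ p0, p0, (p0⊥ ⊗ p0⊥)
        [Ax]  ⊢ p0, p0⊥
        [Ax]  ⊢ p0, p0⊥
  [⅋]  ⊢ (p0⊥ ⊗ p0⊥), (p0 ⅋ p0)
    [⊗]  ⊢ p0, p0, (p0⊥ ⊗ p0⊥)
      [Ax]  ⊢ p0, p0⊥
      [Ax]  ⊢ p0, p0⊥

Result: YES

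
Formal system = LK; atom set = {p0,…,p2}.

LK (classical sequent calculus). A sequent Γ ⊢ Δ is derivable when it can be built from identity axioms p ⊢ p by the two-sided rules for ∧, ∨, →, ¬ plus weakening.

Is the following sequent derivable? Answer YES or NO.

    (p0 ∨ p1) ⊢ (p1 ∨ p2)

Enumerate valuations to refute Γ ⊢ Δ:
  v=000: Γ:[(p0 ∨ p1)=F] Δ:[(p1 ∨ p2)=F] refutes=False
  v=001: Γ:[(p0 ∨ p1)=F] Δ:[(p1 ∨ p2)=T] refutes=False
  v=010: Γ:[(p0 ∨ p1)=T] Δ:[(p1 ∨ p2)=T] refutes=False
  v=011: Γ:[(p0 ∨ p1)=T] Δ:[(p1 ∨ p2)=T] refutes=False
  v=100: Γ:[(p0 ∨ p1)=T] Δ:[(p1 ∨ p2)=F] refutes=True  ← countermodel

Result: NO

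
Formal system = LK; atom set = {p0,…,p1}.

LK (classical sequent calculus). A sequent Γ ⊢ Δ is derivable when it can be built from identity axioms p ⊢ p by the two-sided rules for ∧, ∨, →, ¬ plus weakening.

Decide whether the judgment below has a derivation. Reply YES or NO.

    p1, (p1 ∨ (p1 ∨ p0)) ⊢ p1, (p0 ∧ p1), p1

Derivation trace:
[WR] p1, (p1 ∨ (p1 ∨ p0)) ⊢ p1, (p0 ∧ p1), p1
  [∨L] p1, (p1 ∨ (p1 ∨ p0)) ⊢ p1, (p0 ∧ p1)
    [Ax] p1 ⊢ p1
    [∧R] p1, (p1 ∨ p0) ⊢ p1, (p0 ∧ p1)
      [∨L] (p1 ∨ p0) ⊢ p1, p0
        [Ax] p1 ⊢ p1
        [Ax] p0 ⊢ p0
      [Ax] p1 ⊢ p1

Result: YES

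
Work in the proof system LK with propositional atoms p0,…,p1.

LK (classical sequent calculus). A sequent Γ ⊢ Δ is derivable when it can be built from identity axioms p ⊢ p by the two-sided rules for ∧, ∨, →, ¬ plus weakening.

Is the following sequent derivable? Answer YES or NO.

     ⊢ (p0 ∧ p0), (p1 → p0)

Enumerate valuations to refute Γ ⊢ Δ:
  v=00: Γ:[] Δ:[(p0 ∧ p0)=F, (p1 → p0)=T] refutes=False
  v=01: Γ:[] Δ:[(p0 ∧ p0)=F, (p1 → p0)=F] refutes=True  ← countermodel

Result: NO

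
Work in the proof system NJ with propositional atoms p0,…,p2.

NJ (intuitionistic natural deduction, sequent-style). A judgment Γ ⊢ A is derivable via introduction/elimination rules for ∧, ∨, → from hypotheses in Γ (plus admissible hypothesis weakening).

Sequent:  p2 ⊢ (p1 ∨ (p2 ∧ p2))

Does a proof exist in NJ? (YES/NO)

Derivation (root first):
[∨I₂] p2 ⊢ (p1 ∨ (p2 ∧ p2))
  [∧I] p2 ⊢ (p2 ∧ p2)
    [Ax] p2 ⊢ p2
    [Ax] p2 ⊢ p2

Result: YES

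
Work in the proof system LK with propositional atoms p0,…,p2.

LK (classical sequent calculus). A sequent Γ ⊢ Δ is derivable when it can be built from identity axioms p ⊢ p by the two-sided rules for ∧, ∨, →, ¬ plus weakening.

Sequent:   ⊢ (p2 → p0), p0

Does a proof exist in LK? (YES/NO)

Enumerate valuations to refute Γ ⊢ Δ:
  v=000: Γ:[] Δ:[(p2 → p0)=T, p0=F] refutes=False
  v=001: Γ:[] Δ:[(p2 → p0)=F, p0=F] refutes=True  ← countermodel

Result: NO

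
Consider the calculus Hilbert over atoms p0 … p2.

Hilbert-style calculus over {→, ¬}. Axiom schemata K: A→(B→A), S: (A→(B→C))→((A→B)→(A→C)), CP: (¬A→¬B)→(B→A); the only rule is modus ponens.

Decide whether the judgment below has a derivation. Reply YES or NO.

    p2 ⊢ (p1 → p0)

Search for a countermodel by truth-table:
  v=000: Γ:[p2=F] Δ:[(p1 → p0)=T] refutes=False
  v=001: Γ:[p2=T] Δ:[(p1 → p0)=T] refutes=False
  v=010: Γ:[p2=F] Δ:[(p1 → p0)=F] refutes=False
  v=011: Γ:[p2=T] Δ:[(p1 → p0)=F] refutes=True  ← countermodel

Result: NO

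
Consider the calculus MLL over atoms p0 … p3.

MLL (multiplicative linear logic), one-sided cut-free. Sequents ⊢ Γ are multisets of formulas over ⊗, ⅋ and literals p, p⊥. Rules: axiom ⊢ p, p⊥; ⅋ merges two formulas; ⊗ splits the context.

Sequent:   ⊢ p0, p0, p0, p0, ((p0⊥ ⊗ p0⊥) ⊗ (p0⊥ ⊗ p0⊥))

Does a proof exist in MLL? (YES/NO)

Derivation trace:
[⊗]  ⊢ p0, p0, p0, p0, ((p0⊥ ⊗ p0⊥) ⊗ (p0⊥ ⊗ p0⊥))
  [⊗]  ⊢ p0, p0, (p0⊥ ⊗ p0⊥)
    [Ax]  ⊢ p0, p0⊥
    [Ax]  ⊢ p0, p0⊥
  [⊗]  ⊢ p0, p0, (p0⊥ ⊗ p0⊥)
    [Ax]  ⊢ p0, p0⊥
    [Ax]  ⊢ p0, p0⊥

Result: YES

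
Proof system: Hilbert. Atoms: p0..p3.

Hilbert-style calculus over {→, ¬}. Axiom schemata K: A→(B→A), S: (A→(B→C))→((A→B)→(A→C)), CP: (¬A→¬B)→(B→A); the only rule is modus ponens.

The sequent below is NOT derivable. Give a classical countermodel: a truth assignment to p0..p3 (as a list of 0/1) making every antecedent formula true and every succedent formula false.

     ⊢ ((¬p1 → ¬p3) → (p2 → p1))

Search for a countermodel by truth-table:
  v=0000: Γ:[] Δ:[((¬p1 → ¬p3) → (p2 → p1))=T] refutes=False
  v=0001: Γ:[] Δ:[((¬p1 → ¬p3) → (p2 → p1))=T] refutes=False
  v=0010: Γ:[] Δ:[((¬p1 → ¬p3) → (p2 → p1))=F] refutes=True  ← countermodel

Result: [0, 0, 1, 0]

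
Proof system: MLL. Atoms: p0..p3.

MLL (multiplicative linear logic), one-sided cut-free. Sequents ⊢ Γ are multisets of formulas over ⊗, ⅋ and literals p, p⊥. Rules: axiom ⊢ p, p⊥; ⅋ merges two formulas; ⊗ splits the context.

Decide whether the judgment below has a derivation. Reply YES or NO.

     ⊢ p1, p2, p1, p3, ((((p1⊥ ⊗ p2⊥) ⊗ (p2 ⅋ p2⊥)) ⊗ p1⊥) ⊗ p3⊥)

Derivation (root first):
[⊗]  ⊢ p1, p2, p1, p3, ((((p1⊥ ⊗ p2⊥) ⊗ (p2 ⅋ p2⊥)) ⊗ p1⊥) ⊗ p3⊥)
  [⊗]  ⊢ p1, p2, p1, (((p1⊥ ⊗ p2⊥) ⊗ (p2 ⅋ p2⊥)) ⊗ p1⊥)
    [⊗]  ⊢ p1, p2, ((p1⊥ ⊗ p2⊥) ⊗ (p2 ⅋ p2⊥))
      [⊗]  ⊢ p1, p2, (p1⊥ ⊗ p2⊥)
        [Ax]  ⊢ p1, p1⊥
        [Ax]  ⊢ p2, p2⊥
      [⅋]  ⊢ (p2 ⅋ p2⊥)
        [Ax]  ⊢ p2, p2⊥
    [Ax]  ⊢ p1, p1⊥
  [Ax]  ⊢ p3, p3⊥

Result: YES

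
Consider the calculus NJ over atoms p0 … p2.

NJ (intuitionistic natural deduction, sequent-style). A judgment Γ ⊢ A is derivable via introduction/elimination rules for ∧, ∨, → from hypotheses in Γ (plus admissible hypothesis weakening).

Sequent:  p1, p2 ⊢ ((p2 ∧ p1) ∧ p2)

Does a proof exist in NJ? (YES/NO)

Derivation (root first):
[∧I] p1, p2 ⊢ ((p2 ∧ p1) ∧ p2)
  [∧I] p1, p2 ⊢ (p2 ∧ p1)
    [Ax] p2 ⊢ p2
    [Ax] p1 ⊢ p1
  [Ax] p2 ⊢ p2

Result: YES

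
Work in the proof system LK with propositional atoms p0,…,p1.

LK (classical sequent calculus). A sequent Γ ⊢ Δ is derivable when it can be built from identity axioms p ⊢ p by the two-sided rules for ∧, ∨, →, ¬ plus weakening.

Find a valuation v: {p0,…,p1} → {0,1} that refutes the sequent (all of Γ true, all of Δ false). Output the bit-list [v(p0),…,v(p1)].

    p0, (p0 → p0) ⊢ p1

Enumerate valuations to refute Γ ⊢ Δ:
  v=00: Γ:[p0=F, (p0 → p0)=T] Δ:[p1=F] refutes=False
  v=01: Γ:[p0=F, (p0 → p0)=T] Δ:[p1=T] refutes=False
  v=10: Γ:[p0=T, (p0 → p0)=T] Δ:[p1=F] refutes=True  ← countermodel

Result: [1, 0]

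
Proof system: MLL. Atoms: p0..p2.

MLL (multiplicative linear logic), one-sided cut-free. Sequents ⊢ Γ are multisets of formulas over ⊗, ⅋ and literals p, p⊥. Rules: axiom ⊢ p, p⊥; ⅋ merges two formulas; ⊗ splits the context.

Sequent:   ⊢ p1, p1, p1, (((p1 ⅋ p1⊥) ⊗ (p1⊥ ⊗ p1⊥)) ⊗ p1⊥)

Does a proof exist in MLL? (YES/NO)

Proof tree:
[⊗]  ⊢ p1, p1, p1, (((p1 ⅋ p1⊥) ⊗ (p1⊥ ⊗ p1⊥)) ⊗ p1⊥)
  [⊗]  ⊢ p1, p1, ((p1 ⅋ p1⊥) ⊗ (p1⊥ ⊗ p1⊥))
    [⅋]  ⊢ (p1 ⅋ p1⊥)
      [Ax]  ⊢ p1, p1⊥
    [⊗]  ⊢ p1, p1, (p1⊥ ⊗ p1⊥)
      [Ax]  ⊢ p1, p1⊥
      [Ax]  ⊢ p1, p1⊥
  [Ax]  ⊢ p1, p1⊥

Result: YES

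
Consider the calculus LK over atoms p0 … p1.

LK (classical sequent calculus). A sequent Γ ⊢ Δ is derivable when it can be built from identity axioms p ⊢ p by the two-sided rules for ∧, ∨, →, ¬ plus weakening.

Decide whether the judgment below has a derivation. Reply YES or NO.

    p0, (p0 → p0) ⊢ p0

Proof tree:
[→L] p0, (p0 → p0) ⊢ p0
  [Ax] p0 ⊢ p0
  [WR] p0 ⊢ p0, p0
    [Ax] p0 ⊢ p0

Result: YES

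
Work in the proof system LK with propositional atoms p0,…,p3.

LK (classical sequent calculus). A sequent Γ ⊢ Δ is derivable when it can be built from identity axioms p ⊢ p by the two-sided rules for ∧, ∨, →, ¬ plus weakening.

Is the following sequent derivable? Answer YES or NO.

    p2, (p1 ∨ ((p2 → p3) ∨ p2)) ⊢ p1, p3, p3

Search for a countermodel by truth-table:
  v=0000: Γ:[p2=F, (p1 ∨ ((p2 → p3) ∨ p2))=T] Δ:[p1=F, p3=F, p3=F] refutes=False
  v=0001: Γ:[p2=F, (p1 ∨ ((p2 → p3) ∨ p2))=T] Δ:[p1=F, p3=T, p3=T] refutes=False
  v=0010: Γ:[p2=T, (p1 ∨ ((p2 → p3) ∨ p2))=T] Δ:[p1=F, p3=F, p3=F] refutes=True  ← countermodel

Result: NO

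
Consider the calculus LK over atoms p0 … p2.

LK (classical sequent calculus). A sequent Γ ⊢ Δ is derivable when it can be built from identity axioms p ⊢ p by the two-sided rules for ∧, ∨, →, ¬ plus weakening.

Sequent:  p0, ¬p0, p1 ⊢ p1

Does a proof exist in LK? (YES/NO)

Proof tree:
[WL] p0, ¬p0, p1 ⊢ p1
  [WR] p0, ¬p0 ⊢ p1
    [¬L] p0, ¬p0 ⊢ 
      [Ax] p0 ⊢ p0

Result: YES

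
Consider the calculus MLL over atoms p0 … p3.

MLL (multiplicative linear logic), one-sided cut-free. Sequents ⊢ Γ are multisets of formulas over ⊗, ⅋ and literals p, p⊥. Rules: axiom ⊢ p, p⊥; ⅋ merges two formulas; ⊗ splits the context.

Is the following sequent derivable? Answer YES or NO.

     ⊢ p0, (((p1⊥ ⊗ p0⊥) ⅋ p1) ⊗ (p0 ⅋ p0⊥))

Derivation (root first):
[⊗]  ⊢ p0, (((p1⊥ ⊗ p0⊥) ⅋ p1) ⊗ (p0 ⅋ p0⊥))
  [⅋]  ⊢ p0, ((p1⊥ ⊗ p0⊥) ⅋ p1)
    [⊗]  ⊢ p1, p0, (p1⊥ ⊗ p0⊥)
      [Ax]  ⊢ p1, p1⊥
      [Ax]  ⊢ p0, p0⊥
  [⅋]  ⊢ (p0 ⅋ p0⊥)
    [Ax]  ⊢ p0, p0⊥

Result: YES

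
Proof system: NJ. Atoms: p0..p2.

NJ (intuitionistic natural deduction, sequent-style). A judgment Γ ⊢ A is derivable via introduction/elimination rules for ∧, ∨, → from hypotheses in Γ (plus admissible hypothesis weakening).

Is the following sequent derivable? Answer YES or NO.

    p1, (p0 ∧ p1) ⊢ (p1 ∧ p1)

Derivation (root first):
[∧I] p1, (p0 ∧ p1) ⊢ (p1 ∧ p1)
  [Ax] p1 ⊢ p1
  [Wk] p1, (p0 ∧ p1) ⊢ p1
    [Ax] p1 ⊢ p1

Result: YES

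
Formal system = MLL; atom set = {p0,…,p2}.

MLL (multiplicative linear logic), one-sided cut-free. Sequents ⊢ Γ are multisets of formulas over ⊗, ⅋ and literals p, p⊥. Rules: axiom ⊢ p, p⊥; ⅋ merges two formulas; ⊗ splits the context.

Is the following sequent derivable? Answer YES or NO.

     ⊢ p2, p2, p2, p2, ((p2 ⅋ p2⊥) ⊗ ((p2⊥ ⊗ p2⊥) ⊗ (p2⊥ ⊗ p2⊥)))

Derivation (root first):
[⊗]  ⊢ p2, p2, p2, p2, ((p2 ⅋ p2⊥) ⊗ ((p2⊥ ⊗ p2⊥) ⊗ (p2⊥ ⊗ p2⊥)))
  [⅋]  ⊢ (p2 ⅋ p2⊥)
    [Ax]  ⊢ p2, p2⊥
  [⊗]  ⊢ p2, p2, p2, p2, ((p2⊥ ⊗ p2⊥) ⊗ (p2⊥ ⊗ p2⊥))
    [⊗]  ⊢ p2, p2, (p2⊥ ⊗ p2⊥)
      [Ax]  ⊢ p2, p2⊥
      [Ax]  ⊢ p2, p2⊥
    [⊗]  ⊢ p2, p2, (p2⊥ ⊗ p2⊥)
      [Ax]  ⊢ p2, p2⊥
      [Ax]  ⊢ p2, p2⊥

Result: YES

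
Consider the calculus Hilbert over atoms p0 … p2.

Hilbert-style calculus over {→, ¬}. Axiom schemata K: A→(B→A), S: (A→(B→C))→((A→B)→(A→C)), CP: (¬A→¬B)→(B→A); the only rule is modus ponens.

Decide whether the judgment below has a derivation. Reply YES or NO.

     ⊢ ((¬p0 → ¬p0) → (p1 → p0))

Enumerate valuations to refute Γ ⊢ Δ:
  v=000: Γ:[] Δ:[((¬p0 → ¬p0) → (p1 → p0))=T] refutes=False
  v=001: Γ:[] Δ:[((¬p0 → ¬p0) → (p1 → p0))=T] refutes=False
  v=010: Γ:[] Δ:[((¬p0 → ¬p0) → (p1 → p0))=F] refutes=True  ← countermodel

Result: NO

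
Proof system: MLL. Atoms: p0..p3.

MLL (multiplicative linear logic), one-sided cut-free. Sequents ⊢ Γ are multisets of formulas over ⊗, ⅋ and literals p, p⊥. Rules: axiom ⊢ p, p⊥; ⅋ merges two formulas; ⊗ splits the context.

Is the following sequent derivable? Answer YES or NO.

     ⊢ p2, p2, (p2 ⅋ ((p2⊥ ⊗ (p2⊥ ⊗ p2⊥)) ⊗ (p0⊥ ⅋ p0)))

Derivation trace:
[⅋]  ⊢ p2, p2, (p2 ⅋ ((p2⊥ ⊗ (p2⊥ ⊗ p2⊥)) ⊗ (p0⊥ ⅋ p0)))
  [⊗]  ⊢ p2, p2, p2, ((p2⊥ ⊗ (p2⊥ ⊗ p2⊥)) ⊗ (p0⊥ ⅋ p0))
    [⊗]  ⊢ p2, p2, p2, (p2⊥ ⊗ (p2⊥ ⊗ p2⊥))
      [Ax]  ⊢ p2, p2⊥
      [⊗]  ⊢ p2, p2, (p2⊥ ⊗ p2⊥)
        [Ax]  ⊢ p2, p2⊥
        [Ax]  ⊢ p2, p2⊥
    [⅋]  ⊢ (p0⊥ ⅋ p0)
      [Ax]  ⊢ p0, p0⊥

Result: YES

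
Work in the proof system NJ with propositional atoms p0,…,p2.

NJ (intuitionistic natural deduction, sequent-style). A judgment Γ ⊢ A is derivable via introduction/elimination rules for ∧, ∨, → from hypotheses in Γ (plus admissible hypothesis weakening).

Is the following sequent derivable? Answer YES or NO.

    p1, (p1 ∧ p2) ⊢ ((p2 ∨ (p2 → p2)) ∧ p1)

Derivation trace:
[Wk] p1, (p1 ∧ p2) ⊢ ((p2 ∨ (p2 → p2)) ∧ p1)
  [∧I] p1 ⊢ ((p2 ∨ (p2 → p2)) ∧ p1)
    [∨I₂]  ⊢ (p2 ∨ (p2 → p2))
      [→I]  ⊢ (p2 → p2)
        [Ax] p2 ⊢ p2
    [Ax] p1 ⊢ p1

Result: YES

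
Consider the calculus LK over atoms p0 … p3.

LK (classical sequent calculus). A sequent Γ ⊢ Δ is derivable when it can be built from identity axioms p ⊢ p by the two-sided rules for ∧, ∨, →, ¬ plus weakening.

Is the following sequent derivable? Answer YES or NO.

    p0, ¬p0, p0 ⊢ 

Derivation trace:
[WL] p0, ¬p0, p0 ⊢ 
  [¬L] p0, ¬p0 ⊢ 
    [Ax] p0 ⊢ p0

Result: YES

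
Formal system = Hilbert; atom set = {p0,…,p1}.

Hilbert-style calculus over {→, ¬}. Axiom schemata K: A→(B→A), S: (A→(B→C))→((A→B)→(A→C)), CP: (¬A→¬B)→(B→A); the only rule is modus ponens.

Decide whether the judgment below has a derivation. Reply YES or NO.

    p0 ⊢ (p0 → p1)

Truth-table refutation:
  v=00: Γ:[p0=F] Δ:[(p0 → p1)=T] refutes=False
  v=01: Γ:[p0=F] Δ:[(p0 → p1)=T] refutes=False
  v=10: Γ:[p0=T] Δ:[(p0 → p1)=F] refutes=True  ← countermodel

Result: NO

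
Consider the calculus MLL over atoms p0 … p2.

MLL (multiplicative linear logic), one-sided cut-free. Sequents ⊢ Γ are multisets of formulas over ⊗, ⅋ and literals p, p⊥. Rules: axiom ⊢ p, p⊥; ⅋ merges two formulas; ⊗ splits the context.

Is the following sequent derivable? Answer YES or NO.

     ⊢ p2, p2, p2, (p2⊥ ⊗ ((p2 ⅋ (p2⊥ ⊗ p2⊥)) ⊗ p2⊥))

Derivation trace:
[⊗]  ⊢ p2, p2, p2, (p2⊥ ⊗ ((p2 ⅋ (p2⊥ ⊗ p2⊥)) ⊗ p2⊥))
  [Ax]  ⊢ p2, p2⊥
  [⊗]  ⊢ p2, p2, ((p2 ⅋ (p2⊥ ⊗ p2⊥)) ⊗ p2⊥)
    [⅋]  ⊢ p2, (p2 ⅋ (p2⊥ ⊗ p2⊥))
      [⊗]  ⊢ p2, p2, (p2⊥ ⊗ p2⊥)
        [Ax]  ⊢ p2, p2⊥
        [Ax]  ⊢ p2, p2⊥
    [Ax]  ⊢ p2, p2⊥

Result: YES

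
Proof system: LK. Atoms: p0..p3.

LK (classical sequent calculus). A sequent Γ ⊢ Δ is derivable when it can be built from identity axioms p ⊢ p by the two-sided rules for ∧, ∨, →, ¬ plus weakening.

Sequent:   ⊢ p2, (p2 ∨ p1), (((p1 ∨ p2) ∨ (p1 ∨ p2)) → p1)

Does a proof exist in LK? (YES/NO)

Derivation trace:
[→R]  ⊢ p2, (p2 ∨ p1), (((p1 ∨ p2) ∨ (p1 ∨ p2)) → p1)
  [∨L] ((p1 ∨ p2) ∨ (p1 ∨ p2)) ⊢ p1, p2, (p2 ∨ p1)
    [∨L] (p1 ∨ p2) ⊢ p1, p2
      [Ax] p1 ⊢ p1
      [Ax] p2 ⊢ p2
    [∨R] (p1 ∨ p2) ⊢ (p2 ∨ p1)
      [∨L] (p1 ∨ p2) ⊢ p1, p2
        [Ax] p1 ⊢ p1
        [Ax] p2 ⊢ p2

Result: YES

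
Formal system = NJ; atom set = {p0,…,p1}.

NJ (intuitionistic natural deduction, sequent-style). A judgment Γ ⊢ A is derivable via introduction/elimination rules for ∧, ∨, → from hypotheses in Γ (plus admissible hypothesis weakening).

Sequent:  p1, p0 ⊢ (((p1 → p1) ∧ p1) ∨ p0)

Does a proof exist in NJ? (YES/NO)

Derivation trace:
[∨I₁] p1, p0 ⊢ (((p1 → p1) ∧ p1) ∨ p0)
  [∧I] p1, p0 ⊢ ((p1 → p1) ∧ p1)
    [→I] p0 ⊢ (p1 → p1)
      [Wk] p1, p0 ⊢ p1
        [Ax] p1 ⊢ p1
    [Wk] p1, p0 ⊢ p1
      [Ax] p1 ⊢ p1

Result: YES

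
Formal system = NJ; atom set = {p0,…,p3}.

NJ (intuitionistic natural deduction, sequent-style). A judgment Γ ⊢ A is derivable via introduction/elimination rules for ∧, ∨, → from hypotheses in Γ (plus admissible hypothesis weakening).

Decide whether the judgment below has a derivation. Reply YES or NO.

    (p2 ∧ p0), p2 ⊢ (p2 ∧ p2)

Derivation (root first):
[∧I] (p2 ∧ p0), p2 ⊢ (p2 ∧ p2)
  [Wk] p2, (p2 ∧ p0) ⊢ p2
    [Ax] p2 ⊢ p2
  [Wk] p2, (p2 ∧ p0) ⊢ p2
    [Ax] p2 ⊢ p2

Result: YES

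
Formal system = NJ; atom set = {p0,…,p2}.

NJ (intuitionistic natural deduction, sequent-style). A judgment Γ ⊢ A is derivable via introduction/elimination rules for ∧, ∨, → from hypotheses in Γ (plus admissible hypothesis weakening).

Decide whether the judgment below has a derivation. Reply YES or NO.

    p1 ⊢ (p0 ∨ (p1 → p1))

Derivation (root first):
[Wk] p1 ⊢ (p0 ∨ (p1 → p1))
  [∨I₂]  ⊢ (p0 ∨ (p1 → p1))
    [→I]  ⊢ (p1 → p1)
      [Ax] p1 ⊢ p1

Result: YES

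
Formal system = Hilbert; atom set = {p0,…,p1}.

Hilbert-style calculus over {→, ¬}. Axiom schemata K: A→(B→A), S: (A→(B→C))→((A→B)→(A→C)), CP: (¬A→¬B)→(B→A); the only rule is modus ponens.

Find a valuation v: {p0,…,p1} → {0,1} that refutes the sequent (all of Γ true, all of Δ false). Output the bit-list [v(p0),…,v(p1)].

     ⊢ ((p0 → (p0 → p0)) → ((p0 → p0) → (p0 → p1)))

Enumerate valuations to refute Γ ⊢ Δ:
  v=00: Γ:[] Δ:[((p0 → (p0 → p0)) → ((p0 → p0) → (p0 → p1)))=T] refutes=False
  v=01: Γ:[] Δ:[((p0 → (p0 → p0)) → ((p0 → p0) → (p0 → p1)))=T] refutes=False
  v=10: Γ:[] Δ:[((p0 → (p0 → p0)) → ((p0 → p0) → (p0 → p1)))=F] refutes=True  ← countermodel

Result: [1, 0]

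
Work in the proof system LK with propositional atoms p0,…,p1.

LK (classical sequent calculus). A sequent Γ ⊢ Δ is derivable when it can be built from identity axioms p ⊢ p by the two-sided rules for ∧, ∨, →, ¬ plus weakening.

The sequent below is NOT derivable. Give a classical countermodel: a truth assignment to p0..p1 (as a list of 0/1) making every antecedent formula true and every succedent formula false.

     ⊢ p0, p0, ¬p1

Enumerate valuations to refute Γ ⊢ Δ:
  v=00: Γ:[] Δ:[p0=F, p0=F, ¬p1=T] refutes=False
  v=01: Γ:[] Δ:[p0=F, p0=F, ¬p1=F] refutes=True  ← countermodel

Result: [0, 1]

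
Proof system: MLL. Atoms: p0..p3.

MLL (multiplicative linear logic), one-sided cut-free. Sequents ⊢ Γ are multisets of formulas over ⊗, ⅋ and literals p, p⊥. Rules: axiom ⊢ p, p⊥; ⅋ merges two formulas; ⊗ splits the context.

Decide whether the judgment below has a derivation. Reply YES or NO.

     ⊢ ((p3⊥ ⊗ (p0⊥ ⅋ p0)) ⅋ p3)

Derivation trace:
[⅋]  ⊢ ((p3⊥ ⊗ (p0⊥ ⅋ p0)) ⅋ p3)
  [⊗]  ⊢ p3, (p3⊥ ⊗ (p0⊥ ⅋ p0))
    [Ax]  ⊢ p3, p3⊥
    [⅋]  ⊢ (p0⊥ ⅋ p0)
      [Ax]  ⊢ p0, p0⊥

Result: YES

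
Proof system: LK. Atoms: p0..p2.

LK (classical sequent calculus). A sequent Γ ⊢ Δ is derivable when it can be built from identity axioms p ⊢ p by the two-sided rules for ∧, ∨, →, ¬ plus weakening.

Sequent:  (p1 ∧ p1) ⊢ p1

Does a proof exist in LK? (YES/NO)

Derivation trace:
[∧L] (p1 ∧ p1) ⊢ p1
  [WL] p1, p1 ⊢ p1
    [Ax] p1 ⊢ p1

Result: YES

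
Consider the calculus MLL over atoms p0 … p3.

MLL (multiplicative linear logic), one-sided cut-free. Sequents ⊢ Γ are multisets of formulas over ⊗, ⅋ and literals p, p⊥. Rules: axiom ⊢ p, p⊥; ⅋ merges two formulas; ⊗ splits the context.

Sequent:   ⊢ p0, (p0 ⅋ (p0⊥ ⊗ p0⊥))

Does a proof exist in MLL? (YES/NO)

Derivation trace:
[⅋]  ⊢ p0, (p0 ⅋ (p0⊥ ⊗ p0⊥))
  [⊗]  ⊢ p0, p0, (p0⊥ ⊗ p0⊥)
    [Ax]  ⊢ p0, p0⊥
    [Ax]  ⊢ p0, p0⊥

Result: YES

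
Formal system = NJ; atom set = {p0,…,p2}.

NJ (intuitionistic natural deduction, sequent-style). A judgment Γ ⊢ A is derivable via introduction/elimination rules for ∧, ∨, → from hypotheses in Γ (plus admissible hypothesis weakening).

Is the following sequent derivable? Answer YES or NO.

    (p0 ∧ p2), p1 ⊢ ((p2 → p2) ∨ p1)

Derivation trace:
[∨I₁] (p0 ∧ p2), p1 ⊢ ((p2 → p2) ∨ p1)
  [Wk] (p0 ∧ p2), p1 ⊢ (p2 → p2)
    [Wk] (p0 ∧ p2) ⊢ (p2 → p2)
      [→I]  ⊢ (p2 → p2)
        [Ax] p2 ⊢ p2

Result: YES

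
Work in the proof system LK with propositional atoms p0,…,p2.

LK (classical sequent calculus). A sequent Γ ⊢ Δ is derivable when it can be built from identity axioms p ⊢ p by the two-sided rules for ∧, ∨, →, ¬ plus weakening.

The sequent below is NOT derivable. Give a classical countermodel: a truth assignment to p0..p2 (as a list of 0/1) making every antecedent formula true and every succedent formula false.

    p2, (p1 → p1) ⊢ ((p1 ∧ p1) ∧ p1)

Truth-table refutation:
  v=000: Γ:[p2=F, (p1 → p1)=T] Δ:[((p1 ∧ p1) ∧ p1)=F] refutes=False
  v=001: Γ:[p2=T, (p1 → p1)=T] Δ:[((p1 ∧ p1) ∧ p1)=F] refutes=True  ← countermodel

Result: [0, 0, 1]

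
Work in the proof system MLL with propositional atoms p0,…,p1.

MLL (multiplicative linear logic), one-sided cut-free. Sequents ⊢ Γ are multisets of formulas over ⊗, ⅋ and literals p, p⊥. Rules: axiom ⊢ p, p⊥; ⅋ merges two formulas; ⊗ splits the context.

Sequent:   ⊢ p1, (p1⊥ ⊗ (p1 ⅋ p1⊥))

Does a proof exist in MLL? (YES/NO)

Proof tree:
[⊗]  ⊢ p1, (p1⊥ ⊗ (p1 ⅋ p1⊥))
  [Ax]  ⊢ p1, p1⊥
  [⅋]  ⊢ (p1 ⅋ p1⊥)
    [Ax]  ⊢ p1, p1⊥

Result: YES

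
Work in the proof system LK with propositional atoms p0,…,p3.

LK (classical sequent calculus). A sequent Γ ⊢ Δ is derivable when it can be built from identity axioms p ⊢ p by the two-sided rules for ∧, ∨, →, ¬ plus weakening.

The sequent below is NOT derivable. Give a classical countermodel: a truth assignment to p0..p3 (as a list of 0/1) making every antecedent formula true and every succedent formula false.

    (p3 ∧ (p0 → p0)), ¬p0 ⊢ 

Enumerate valuations to refute Γ ⊢ Δ:
  v=0000: Γ:[(p3 ∧ (p0 → p0))=F, ¬p0=T] Δ:[] refutes=False
  v=0001: Γ:[(p3 ∧ (p0 → p0))=T, ¬p0=T] Δ:[] refutes=True  ← countermodel

Result: [0, 0, 0, 1]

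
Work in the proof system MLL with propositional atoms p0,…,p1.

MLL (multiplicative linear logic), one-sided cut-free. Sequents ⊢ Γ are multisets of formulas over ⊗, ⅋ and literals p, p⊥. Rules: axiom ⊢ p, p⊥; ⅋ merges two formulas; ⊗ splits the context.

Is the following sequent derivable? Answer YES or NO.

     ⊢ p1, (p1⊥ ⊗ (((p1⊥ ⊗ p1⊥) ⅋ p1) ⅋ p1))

Derivation (root first):
[⊗]  ⊢ p1, (p1⊥ ⊗ (((p1⊥ ⊗ p1⊥) ⅋ p1) ⅋ p1))
  [Ax]  ⊢ p1, p1⊥
  [⅋]  ⊢ (((p1⊥ ⊗ p1⊥) ⅋ p1) ⅋ p1)
    [⅋]  ⊢ p1, ((p1⊥ ⊗ p1⊥) ⅋ p1)
      [⊗]  ⊢ p1, p1, (p1⊥ ⊗ p1⊥)
        [Ax]  ⊢ p1, p1⊥
        [Ax]  ⊢ p1, p1⊥

Result: YES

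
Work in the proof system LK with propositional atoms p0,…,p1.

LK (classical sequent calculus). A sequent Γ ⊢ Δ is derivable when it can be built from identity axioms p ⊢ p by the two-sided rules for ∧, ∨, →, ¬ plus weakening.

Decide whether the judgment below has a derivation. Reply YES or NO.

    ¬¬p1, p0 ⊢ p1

Derivation trace:
[WL] ¬¬p1, p0 ⊢ p1
  [¬L] ¬¬p1 ⊢ p1
    [¬R]  ⊢ p1, ¬p1
      [Ax] p1 ⊢ p1

Result: YES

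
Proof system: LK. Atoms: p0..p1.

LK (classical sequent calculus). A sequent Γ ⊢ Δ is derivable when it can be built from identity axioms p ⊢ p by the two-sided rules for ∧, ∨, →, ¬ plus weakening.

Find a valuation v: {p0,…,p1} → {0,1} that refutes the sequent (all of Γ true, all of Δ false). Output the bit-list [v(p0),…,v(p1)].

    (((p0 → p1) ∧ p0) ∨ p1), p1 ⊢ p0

Enumerate valuations to refute Γ ⊢ Δ:
  v=00: Γ:[(((p0 → p1) ∧ p0) ∨ p1)=F, p1=F] Δ:[p0=F] refutes=False
  v=01: Γ:[(((p0 → p1) ∧ p0) ∨ p1)=T, p1=T] Δ:[p0=F] refutes=True  ← countermodel

Result: [0, 1]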